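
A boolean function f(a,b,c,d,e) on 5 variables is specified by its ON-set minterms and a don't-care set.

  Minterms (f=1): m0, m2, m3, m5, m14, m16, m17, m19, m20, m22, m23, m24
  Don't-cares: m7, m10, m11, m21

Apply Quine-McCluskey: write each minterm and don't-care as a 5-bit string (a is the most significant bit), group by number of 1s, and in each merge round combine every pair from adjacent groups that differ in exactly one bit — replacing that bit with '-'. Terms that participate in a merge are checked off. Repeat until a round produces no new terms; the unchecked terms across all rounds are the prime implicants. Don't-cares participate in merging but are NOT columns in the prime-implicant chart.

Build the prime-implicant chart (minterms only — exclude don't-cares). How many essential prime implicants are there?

Round 0: 00000✓ 00010✓ 00011✓ 00101✓ 00111✓ 01010✓ 01011✓ 01110✓ 10000✓ 10001✓ 10011✓ 10100✓ 10101✓ 10110✓ 10111✓ 11000✓
Round 1: -0000 -0011✓ -0101✓ -0111✓ 0-010✓ 0-011✓ 00-11✓ 000-0 0001-✓ 001-1✓ 01-10 0101-✓ 1-000 10-00✓ 10-01✓ 10-11✓ 100-1✓ 1000-✓ 101-0✓ 101-1✓ 1010-✓ 1011-✓
Round 2: -0-11 -01-1 0-01- 10--1 10-0- 101--
PIs = {-0-11, -0000, -01-1, 0-01-, 000-0, 01-10, 1-000, 10--1, 10-0-, 101--}
Coverage chart:
  m0: -0000,000-0
  m2: 0-01-,000-0
  m3: -0-11,0-01-
  m5: -01-1 ←essential
  m14: 01-10 ←essential
  m16: -0000,1-000,10-0-
  m17: 10--1,10-0-
  m19: -0-11,10--1
  m20: 10-0-,101--
  m22: 101-- ←essential
  m23: -0-11,-01-1,10--1,101--
  m24: 1-000 ←essential
Essential: -01-1, 01-10, 1-000, 101--

4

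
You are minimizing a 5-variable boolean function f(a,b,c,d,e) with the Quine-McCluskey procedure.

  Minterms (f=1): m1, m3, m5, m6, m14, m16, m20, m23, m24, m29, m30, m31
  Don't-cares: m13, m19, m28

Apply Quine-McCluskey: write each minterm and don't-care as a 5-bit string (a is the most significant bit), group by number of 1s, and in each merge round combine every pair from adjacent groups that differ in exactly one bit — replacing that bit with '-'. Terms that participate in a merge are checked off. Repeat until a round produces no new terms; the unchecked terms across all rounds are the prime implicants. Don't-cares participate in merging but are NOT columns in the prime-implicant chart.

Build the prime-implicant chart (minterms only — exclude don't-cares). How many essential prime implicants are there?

size-2^0 implicants → 00001(✓)  00011(✓)  00101(✓)  00110(✓)  01101(✓)  01110(✓)  10000(✓)  10011(✓)  10100(✓)  10111(✓)  11000(✓)  11100(✓)  11101(✓)  11110(✓)  11111(✓)
size-2^1 implicants → -0011  -1101  -1110  0-101  0-110  00-01  000-1  1-000(✓)  1-100(✓)  1-111  10-00(✓)  10-11  11-00(✓)  111-0(✓)  111-1(✓)  1110-(✓)  1111-(✓)
size-2^2 implicants → 1--00  111--
Unchecked terms (primes): -0011, -1101, -1110, 0-101, 0-110, 00-01, 000-1, 1--00, 1-111, 10-11, 111--
Minterm coverage:
  m1 ⊆ 00-01,000-1
  m3 ⊆ -0011,000-1
  m5 ⊆ 0-101,00-01
  m6 ⊆ 0-110 [E]
  m14 ⊆ -1110,0-110
  m16 ⊆ 1--00 [E]
  m20 ⊆ 1--00 [E]
  m23 ⊆ 1-111,10-11
  m24 ⊆ 1--00 [E]
  m29 ⊆ -1101,111--
  m30 ⊆ -1110,111--
  m31 ⊆ 1-111,111--
E = {0-110, 1--00}

2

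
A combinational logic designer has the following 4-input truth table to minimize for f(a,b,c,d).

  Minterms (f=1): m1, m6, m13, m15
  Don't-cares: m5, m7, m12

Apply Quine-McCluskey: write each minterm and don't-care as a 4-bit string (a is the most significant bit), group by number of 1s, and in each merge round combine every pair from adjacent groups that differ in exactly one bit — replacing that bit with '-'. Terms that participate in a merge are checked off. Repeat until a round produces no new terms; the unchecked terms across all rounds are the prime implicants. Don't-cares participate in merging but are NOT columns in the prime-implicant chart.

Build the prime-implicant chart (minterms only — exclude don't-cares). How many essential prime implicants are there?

size-2^0 implicants → 0001(✓)  0101(✓)  0110(✓)  0111(✓)  1100(✓)  1101(✓)  1111(✓)
size-2^1 implicants → -101(✓)  -111(✓)  0-01  01-1(✓)  011-  11-1(✓)  110-
size-2^2 implicants → -1-1
Unchecked terms (primes): -1-1, 0-01, 011-, 110-
Minterm coverage:
  m1 ⊆ 0-01 [E]
  m6 ⊆ 011- [E]
  m13 ⊆ -1-1,110-
  m15 ⊆ -1-1 [E]
E = {-1-1, 0-01, 011-}

3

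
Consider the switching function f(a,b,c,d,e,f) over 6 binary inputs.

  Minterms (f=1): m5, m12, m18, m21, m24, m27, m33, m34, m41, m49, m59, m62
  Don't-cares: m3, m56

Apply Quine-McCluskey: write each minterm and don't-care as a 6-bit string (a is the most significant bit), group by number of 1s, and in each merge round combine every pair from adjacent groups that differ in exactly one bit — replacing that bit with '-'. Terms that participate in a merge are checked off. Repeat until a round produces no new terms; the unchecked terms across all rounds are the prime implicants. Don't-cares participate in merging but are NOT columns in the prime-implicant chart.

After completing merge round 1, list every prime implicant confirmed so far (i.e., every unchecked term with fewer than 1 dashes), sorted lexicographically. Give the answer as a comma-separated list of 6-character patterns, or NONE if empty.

[col 0] 000011, 000101*, 001100, 010010, 010101*, 011000*, 011011*, 100001*, 100010, 101001*, 110001*, 111000*, 111011*, 111110
[col 1] -11000, -11011, 0-0101, 1-0001, 10-001
Prime implicants: -11000, -11011, 0-0101, 000011, 001100, 010010, 1-0001, 10-001, 100010, 111110

000011, 001100, 010010, 100010, 111110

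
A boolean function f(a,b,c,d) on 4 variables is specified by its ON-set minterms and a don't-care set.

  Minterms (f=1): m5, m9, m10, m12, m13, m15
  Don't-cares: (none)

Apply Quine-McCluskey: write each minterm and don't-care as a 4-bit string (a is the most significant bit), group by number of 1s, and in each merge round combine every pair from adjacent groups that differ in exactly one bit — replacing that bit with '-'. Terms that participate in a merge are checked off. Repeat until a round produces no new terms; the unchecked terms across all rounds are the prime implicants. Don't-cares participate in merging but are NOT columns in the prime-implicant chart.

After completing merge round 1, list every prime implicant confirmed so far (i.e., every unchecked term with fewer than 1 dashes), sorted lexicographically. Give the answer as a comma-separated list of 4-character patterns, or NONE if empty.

1010

[col 0] 0101*, 1001*, 1010, 1100*, 1101*, 1111*
[col 1] -101, 1-01, 11-1, 110-
Prime implicants: -101, 1-01, 1010, 11-1, 110-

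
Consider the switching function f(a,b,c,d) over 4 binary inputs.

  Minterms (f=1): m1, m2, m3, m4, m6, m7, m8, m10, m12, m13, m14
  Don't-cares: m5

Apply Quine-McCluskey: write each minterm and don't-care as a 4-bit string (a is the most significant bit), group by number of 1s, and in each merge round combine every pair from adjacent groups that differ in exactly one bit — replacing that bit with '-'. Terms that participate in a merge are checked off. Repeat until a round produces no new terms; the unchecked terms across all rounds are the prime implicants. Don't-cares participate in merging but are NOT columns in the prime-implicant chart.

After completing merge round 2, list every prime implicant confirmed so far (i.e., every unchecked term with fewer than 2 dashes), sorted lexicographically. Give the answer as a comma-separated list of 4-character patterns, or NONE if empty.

size-2^0 implicants → 0001(✓)  0010(✓)  0011(✓)  0100(✓)  0101(✓)  0110(✓)  0111(✓)  1000(✓)  1010(✓)  1100(✓)  1101(✓)  1110(✓)
size-2^1 implicants → -010(✓)  -100(✓)  -101(✓)  -110(✓)  0-01(✓)  0-10(✓)  0-11(✓)  00-1(✓)  001-(✓)  01-0(✓)  01-1(✓)  010-(✓)  011-(✓)  1-00(✓)  1-10(✓)  10-0(✓)  11-0(✓)  110-(✓)
size-2^2 implicants → --10  -1-0  -10-  0--1  0-1-  01--  1--0
Unchecked terms (primes): --10, -1-0, -10-, 0--1, 0-1-, 01--, 1--0

NONE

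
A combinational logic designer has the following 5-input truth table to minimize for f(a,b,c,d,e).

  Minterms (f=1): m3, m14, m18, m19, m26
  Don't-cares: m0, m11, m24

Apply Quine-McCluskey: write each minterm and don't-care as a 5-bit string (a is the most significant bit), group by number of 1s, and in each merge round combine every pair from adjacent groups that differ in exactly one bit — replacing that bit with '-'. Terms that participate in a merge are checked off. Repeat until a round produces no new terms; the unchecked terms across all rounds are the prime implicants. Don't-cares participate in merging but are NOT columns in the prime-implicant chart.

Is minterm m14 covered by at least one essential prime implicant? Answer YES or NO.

YES

size-2^0 implicants → 00000  00011(✓)  01011(✓)  01110  10010(✓)  10011(✓)  11000(✓)  11010(✓)
size-2^1 implicants → -0011  0-011  1-010  1001-  110-0
Unchecked terms (primes): -0011, 0-011, 00000, 01110, 1-010, 1001-, 110-0
Minterm coverage:
  m3 ⊆ -0011,0-011
  m14 ⊆ 01110 [E]
  m18 ⊆ 1-010,1001-
  m19 ⊆ -0011,1001-
  m26 ⊆ 1-010,110-0
E = {01110}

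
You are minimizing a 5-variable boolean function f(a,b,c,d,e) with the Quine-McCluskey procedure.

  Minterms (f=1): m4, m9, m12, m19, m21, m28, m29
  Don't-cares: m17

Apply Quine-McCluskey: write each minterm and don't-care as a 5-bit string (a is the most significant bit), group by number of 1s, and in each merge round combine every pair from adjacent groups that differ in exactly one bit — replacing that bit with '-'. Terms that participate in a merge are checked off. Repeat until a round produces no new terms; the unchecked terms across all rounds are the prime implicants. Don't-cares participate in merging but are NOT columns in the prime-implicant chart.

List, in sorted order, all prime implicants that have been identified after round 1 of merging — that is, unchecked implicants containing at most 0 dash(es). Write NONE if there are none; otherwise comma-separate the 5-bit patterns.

[col 0] 00100*, 01001, 01100*, 10001*, 10011*, 10101*, 11100*, 11101*
[col 1] -1100, 0-100, 1-101, 10-01, 100-1, 1110-
Prime implicants: -1100, 0-100, 01001, 1-101, 10-01, 100-1, 1110-

01001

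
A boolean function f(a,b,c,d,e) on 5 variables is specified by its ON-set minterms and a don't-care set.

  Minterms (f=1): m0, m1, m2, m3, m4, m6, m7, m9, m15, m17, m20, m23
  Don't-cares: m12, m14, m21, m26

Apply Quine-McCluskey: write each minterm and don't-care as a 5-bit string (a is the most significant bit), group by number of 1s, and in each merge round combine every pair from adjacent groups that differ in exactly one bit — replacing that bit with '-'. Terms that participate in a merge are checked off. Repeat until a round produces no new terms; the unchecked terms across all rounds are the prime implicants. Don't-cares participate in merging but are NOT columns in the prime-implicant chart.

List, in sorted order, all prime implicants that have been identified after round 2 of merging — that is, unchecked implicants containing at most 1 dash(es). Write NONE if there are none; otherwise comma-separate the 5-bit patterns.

size-2^0 implicants → 00000(✓)  00001(✓)  00010(✓)  00011(✓)  00100(✓)  00110(✓)  00111(✓)  01001(✓)  01100(✓)  01110(✓)  01111(✓)  10001(✓)  10100(✓)  10101(✓)  10111(✓)  11010
size-2^1 implicants → -0001  -0100  -0111  0-001  0-100(✓)  0-110(✓)  0-111(✓)  00-00(✓)  00-10(✓)  00-11(✓)  000-0(✓)  000-1(✓)  0000-(✓)  0001-(✓)  001-0(✓)  0011-(✓)  011-0(✓)  0111-(✓)  10-01  101-1  1010-
size-2^2 implicants → 0-1-0  0-11-  00--0  00-1-  000--
Unchecked terms (primes): -0001, -0100, -0111, 0-001, 0-1-0, 0-11-, 00--0, 00-1-, 000--, 10-01, 101-1, 1010-, 11010

-0001, -0100, -0111, 0-001, 10-01, 101-1, 1010-, 11010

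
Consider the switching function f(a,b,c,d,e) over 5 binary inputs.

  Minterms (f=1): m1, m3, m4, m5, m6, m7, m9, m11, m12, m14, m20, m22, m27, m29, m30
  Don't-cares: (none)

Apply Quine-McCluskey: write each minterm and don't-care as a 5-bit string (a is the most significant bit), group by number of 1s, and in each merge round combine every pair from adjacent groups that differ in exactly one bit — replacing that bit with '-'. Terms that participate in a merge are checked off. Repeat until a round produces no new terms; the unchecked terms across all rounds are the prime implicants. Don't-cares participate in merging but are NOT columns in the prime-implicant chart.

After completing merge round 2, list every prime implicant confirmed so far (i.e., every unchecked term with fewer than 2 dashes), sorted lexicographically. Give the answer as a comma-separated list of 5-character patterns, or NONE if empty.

Round 0: 00001✓ 00011✓ 00100✓ 00101✓ 00110✓ 00111✓ 01001✓ 01011✓ 01100✓ 01110✓ 10100✓ 10110✓ 11011✓ 11101 11110✓
Round 1: -0100✓ -0110✓ -1011 -1110✓ 0-001✓ 0-011✓ 0-100✓ 0-110✓ 00-01✓ 00-11✓ 000-1✓ 001-0✓ 001-1✓ 0010-✓ 0011-✓ 010-1✓ 011-0✓ 1-110✓ 101-0✓
Round 2: --110 -01-0 0-0-1 0-1-0 00--1 001--
PIs = {--110, -01-0, -1011, 0-0-1, 0-1-0, 00--1, 001--, 11101}

-1011, 11101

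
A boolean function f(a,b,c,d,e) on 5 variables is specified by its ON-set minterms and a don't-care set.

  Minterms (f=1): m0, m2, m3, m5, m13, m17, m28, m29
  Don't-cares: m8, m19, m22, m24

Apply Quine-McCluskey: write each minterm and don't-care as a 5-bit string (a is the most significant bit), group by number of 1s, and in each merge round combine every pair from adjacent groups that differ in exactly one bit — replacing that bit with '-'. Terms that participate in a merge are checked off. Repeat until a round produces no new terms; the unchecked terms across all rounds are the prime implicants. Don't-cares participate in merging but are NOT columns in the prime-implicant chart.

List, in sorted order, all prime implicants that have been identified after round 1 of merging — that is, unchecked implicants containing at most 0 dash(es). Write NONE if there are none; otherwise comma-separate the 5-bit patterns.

10110

[col 0] 00000*, 00010*, 00011*, 00101*, 01000*, 01101*, 10001*, 10011*, 10110, 11000*, 11100*, 11101*
[col 1] -0011, -1000, -1101, 0-000, 0-101, 000-0, 0001-, 100-1, 11-00, 1110-
Prime implicants: -0011, -1000, -1101, 0-000, 0-101, 000-0, 0001-, 100-1, 10110, 11-00, 1110-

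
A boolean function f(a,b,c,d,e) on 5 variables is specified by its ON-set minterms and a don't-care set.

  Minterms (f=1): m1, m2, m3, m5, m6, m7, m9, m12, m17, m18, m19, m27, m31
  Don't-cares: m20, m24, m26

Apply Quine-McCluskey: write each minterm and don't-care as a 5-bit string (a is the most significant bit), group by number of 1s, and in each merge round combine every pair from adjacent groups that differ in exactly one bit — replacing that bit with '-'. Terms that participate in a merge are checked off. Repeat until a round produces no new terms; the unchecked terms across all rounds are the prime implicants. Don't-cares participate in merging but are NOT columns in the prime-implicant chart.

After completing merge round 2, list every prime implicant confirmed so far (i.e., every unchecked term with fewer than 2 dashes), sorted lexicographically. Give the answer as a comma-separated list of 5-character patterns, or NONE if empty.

0-001, 01100, 10100, 11-11, 110-0

Round 0: 00001✓ 00010✓ 00011✓ 00101✓ 00110✓ 00111✓ 01001✓ 01100 10001✓ 10010✓ 10011✓ 10100 11000✓ 11010✓ 11011✓ 11111✓
Round 1: -0001✓ -0010✓ -0011✓ 0-001 00-01✓ 00-10✓ 00-11✓ 000-1✓ 0001-✓ 001-1✓ 0011-✓ 1-010✓ 1-011✓ 100-1✓ 1001-✓ 11-11 110-0 1101-✓
Round 2: -00-1 -001- 00--1 00-1- 1-01-
PIs = {-00-1, -001-, 0-001, 00--1, 00-1-, 01100, 1-01-, 10100, 11-11, 110-0}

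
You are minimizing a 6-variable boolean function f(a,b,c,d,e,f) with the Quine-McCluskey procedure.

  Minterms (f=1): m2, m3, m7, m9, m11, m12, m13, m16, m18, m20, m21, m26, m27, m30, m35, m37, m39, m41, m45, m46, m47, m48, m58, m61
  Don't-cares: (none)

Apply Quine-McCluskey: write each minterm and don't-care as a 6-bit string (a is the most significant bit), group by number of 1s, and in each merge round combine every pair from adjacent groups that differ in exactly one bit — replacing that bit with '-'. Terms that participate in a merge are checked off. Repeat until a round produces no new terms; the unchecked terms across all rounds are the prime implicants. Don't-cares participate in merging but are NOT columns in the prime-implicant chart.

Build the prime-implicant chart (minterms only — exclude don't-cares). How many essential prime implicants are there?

10

[col 0] 000010*, 000011*, 000111*, 001001*, 001011*, 001100*, 001101*, 010000*, 010010*, 010100*, 010101*, 011010*, 011011*, 011110*, 100011*, 100101*, 100111*, 101001*, 101101*, 101110*, 101111*, 110000*, 111010*, 111101*
[col 1] -00011*, -00111*, -01001*, -01101*, -10000, -11010, 0-0010, 0-1011, 00-011, 000-11*, 00001-, 001-01*, 0010-1, 00110-, 01-010, 010-00, 0100-0, 01010-, 011-10, 01101-, 1-1101, 10-101*, 10-111*, 100-11*, 1001-1*, 101-01*, 1011-1*, 10111-
[col 2] -00-11, -01-01, 10-1-1
Prime implicants: -00-11, -01-01, -10000, -11010, 0-0010, 0-1011, 00-011, 00001-, 0010-1, 00110-, 01-010, 010-00, 0100-0, 01010-, 011-10, 01101-, 1-1101, 10-1-1, 10111-
PI chart (minterm → PIs covering it):
  2 | 0-0010,00001-
  3 | -00-11,00-011,00001-
  7 | -00-11  (sole → essential)
  9 | -01-01,0010-1
  11 | 0-1011,00-011,0010-1
  12 | 00110-  (sole → essential)
  13 | -01-01,00110-
  16 | -10000,010-00,0100-0
  18 | 0-0010,01-010,0100-0
  20 | 010-00,01010-
  21 | 01010-  (sole → essential)
  26 | -11010,01-010,011-10,01101-
  27 | 0-1011,01101-
  30 | 011-10  (sole → essential)
  35 | -00-11  (sole → essential)
  37 | 10-1-1  (sole → essential)
  39 | -00-11,10-1-1
  41 | -01-01  (sole → essential)
  45 | -01-01,1-1101,10-1-1
  46 | 10111-  (sole → essential)
  47 | 10-1-1,10111-
  48 | -10000  (sole → essential)
  58 | -11010  (sole → essential)
  61 | 1-1101  (sole → essential)
Essential prime implicants: -00-11, -01-01, -10000, -11010, 00110-, 01010-, 011-10, 1-1101, 10-1-1, 10111-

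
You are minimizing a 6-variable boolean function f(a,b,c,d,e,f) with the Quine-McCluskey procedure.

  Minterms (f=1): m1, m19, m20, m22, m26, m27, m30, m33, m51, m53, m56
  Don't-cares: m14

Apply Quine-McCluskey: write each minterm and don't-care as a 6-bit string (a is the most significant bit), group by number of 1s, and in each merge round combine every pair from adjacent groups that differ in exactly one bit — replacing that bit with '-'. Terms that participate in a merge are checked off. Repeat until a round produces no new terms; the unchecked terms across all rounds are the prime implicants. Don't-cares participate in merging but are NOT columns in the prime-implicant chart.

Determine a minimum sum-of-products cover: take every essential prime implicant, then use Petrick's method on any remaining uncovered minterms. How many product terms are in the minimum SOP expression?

size-2^0 implicants → 000001(✓)  001110(✓)  010011(✓)  010100(✓)  010110(✓)  011010(✓)  011011(✓)  011110(✓)  100001(✓)  110011(✓)  110101  111000
size-2^1 implicants → -00001  -10011  0-1110  01-011  01-110  0101-0  011-10  01101-
Unchecked terms (primes): -00001, -10011, 0-1110, 01-011, 01-110, 0101-0, 011-10, 01101-, 110101, 111000
Minterm coverage:
  m1 ⊆ -00001 [E]
  m19 ⊆ -10011,01-011
  m20 ⊆ 0101-0 [E]
  m22 ⊆ 01-110,0101-0
  m26 ⊆ 011-10,01101-
  m27 ⊆ 01-011,01101-
  m30 ⊆ 0-1110,01-110,011-10
  m33 ⊆ -00001 [E]
  m51 ⊆ -10011 [E]
  m53 ⊆ 110101 [E]
  m56 ⊆ 111000 [E]
E = {-00001, -10011, 0101-0, 110101, 111000}
Petrick residual → 0-1110, 01101-
Cover = b'c'd'e'f + bc'd'ef + a'cdef' + a'bc'df' + a'bcd'e + abc'de'f + abcd'e'f'  |cover|=7

7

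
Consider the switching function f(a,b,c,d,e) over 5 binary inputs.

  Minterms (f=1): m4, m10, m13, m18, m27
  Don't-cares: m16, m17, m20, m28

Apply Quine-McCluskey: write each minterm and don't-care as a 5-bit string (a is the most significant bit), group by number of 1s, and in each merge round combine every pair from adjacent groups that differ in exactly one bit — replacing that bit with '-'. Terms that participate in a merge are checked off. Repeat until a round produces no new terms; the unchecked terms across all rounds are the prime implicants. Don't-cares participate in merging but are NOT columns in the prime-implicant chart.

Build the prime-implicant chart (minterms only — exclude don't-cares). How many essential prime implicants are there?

[col 0] 00100*, 01010, 01101, 10000*, 10001*, 10010*, 10100*, 11011, 11100*
[col 1] -0100, 1-100, 10-00, 100-0, 1000-
Prime implicants: -0100, 01010, 01101, 1-100, 10-00, 100-0, 1000-, 11011
PI chart (minterm → PIs covering it):
  4 | -0100  (sole → essential)
  10 | 01010  (sole → essential)
  13 | 01101  (sole → essential)
  18 | 100-0  (sole → essential)
  27 | 11011  (sole → essential)
Essential prime implicants: -0100, 01010, 01101, 100-0, 11011

5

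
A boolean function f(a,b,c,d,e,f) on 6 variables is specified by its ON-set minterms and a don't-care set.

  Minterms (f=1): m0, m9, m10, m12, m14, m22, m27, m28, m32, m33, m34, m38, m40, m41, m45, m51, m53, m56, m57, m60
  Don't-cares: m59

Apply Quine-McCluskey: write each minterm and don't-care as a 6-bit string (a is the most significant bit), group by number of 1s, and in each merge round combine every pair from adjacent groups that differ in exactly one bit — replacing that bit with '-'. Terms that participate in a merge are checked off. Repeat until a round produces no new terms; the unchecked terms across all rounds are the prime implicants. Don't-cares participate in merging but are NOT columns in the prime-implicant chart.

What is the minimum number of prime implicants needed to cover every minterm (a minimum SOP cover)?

Round 0: 000000✓ 001001✓ 001010✓ 001100✓ 001110✓ 010110 011011✓ 011100✓ 100000✓ 100001✓ 100010✓ 100110✓ 101000✓ 101001✓ 101101✓ 110011✓ 110101 111000✓ 111001✓ 111011✓ 111100✓
Round 1: -00000 -01001 -11011 -11100 0-1100 001-10 0011-0 1-1000✓ 1-1001✓ 10-000✓ 10-001✓ 100-10 1000-0 10000-✓ 101-01 10100-✓ 11-011 111-00 1110-1 11100-✓
Round 2: 1-100- 10-00-
PIs = {-00000, -01001, -11011, -11100, 0-1100, 001-10, 0011-0, 010110, 1-100-, 10-00-, 100-10, 1000-0, 101-01, 11-011, 110101, 111-00, 1110-1}
Coverage chart:
  m0: -00000 ←essential
  m9: -01001 ←essential
  m10: 001-10 ←essential
  m12: 0-1100,0011-0
  m14: 001-10,0011-0
  m22: 010110 ←essential
  m27: -11011 ←essential
  m28: -11100,0-1100
  m32: -00000,10-00-,1000-0
  m33: 10-00- ←essential
  m34: 100-10,1000-0
  m38: 100-10 ←essential
  m40: 1-100-,10-00-
  m41: -01001,1-100-,10-00-,101-01
  m45: 101-01 ←essential
  m51: 11-011 ←essential
  m53: 110101 ←essential
  m56: 1-100-,111-00
  m57: 1-100-,1110-1
  m60: -11100,111-00
Essential: -00000, -01001, -11011, 001-10, 010110, 10-00-, 100-10, 101-01, 11-011, 110101
Petrick residual → -11100, 0-1100, 1-100-
Min cover (13 terms): b'c'd'e'f' + b'cd'e'f + bcd'ef + bcde'f' + a'cde'f' + a'b'cef' + a'bc'def' + acd'e' + ab'd'e' + ab'c'ef' + ab'ce'f + abd'ef + abc'de'f

13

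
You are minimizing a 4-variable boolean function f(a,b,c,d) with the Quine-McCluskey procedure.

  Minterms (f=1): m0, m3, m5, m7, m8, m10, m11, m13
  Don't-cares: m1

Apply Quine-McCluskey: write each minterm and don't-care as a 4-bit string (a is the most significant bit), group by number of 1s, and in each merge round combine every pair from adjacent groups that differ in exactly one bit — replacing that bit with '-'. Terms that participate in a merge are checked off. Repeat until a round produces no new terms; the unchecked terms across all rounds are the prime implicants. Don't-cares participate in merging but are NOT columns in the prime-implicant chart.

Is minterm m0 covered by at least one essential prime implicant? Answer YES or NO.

NO

size-2^0 implicants → 0000(✓)  0001(✓)  0011(✓)  0101(✓)  0111(✓)  1000(✓)  1010(✓)  1011(✓)  1101(✓)
size-2^1 implicants → -000  -011  -101  0-01(✓)  0-11(✓)  00-1(✓)  000-  01-1(✓)  10-0  101-
size-2^2 implicants → 0--1
Unchecked terms (primes): -000, -011, -101, 0--1, 000-, 10-0, 101-
Minterm coverage:
  m0 ⊆ -000,000-
  m3 ⊆ -011,0--1
  m5 ⊆ -101,0--1
  m7 ⊆ 0--1 [E]
  m8 ⊆ -000,10-0
  m10 ⊆ 10-0,101-
  m11 ⊆ -011,101-
  m13 ⊆ -101 [E]
E = {-101, 0--1}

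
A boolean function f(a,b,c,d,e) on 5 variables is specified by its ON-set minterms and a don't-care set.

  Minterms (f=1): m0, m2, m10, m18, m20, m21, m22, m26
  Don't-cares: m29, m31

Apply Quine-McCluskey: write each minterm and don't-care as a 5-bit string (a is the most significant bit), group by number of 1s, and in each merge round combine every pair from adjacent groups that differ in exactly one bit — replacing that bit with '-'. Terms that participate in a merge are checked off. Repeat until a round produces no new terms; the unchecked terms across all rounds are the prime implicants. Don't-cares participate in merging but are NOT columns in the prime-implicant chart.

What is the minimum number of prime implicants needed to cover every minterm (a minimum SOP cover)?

size-2^0 implicants → 00000(✓)  00010(✓)  01010(✓)  10010(✓)  10100(✓)  10101(✓)  10110(✓)  11010(✓)  11101(✓)  11111(✓)
size-2^1 implicants → -0010(✓)  -1010(✓)  0-010(✓)  000-0  1-010(✓)  1-101  10-10  101-0  1010-  111-1
size-2^2 implicants → --010
Unchecked terms (primes): --010, 000-0, 1-101, 10-10, 101-0, 1010-, 111-1
Minterm coverage:
  m0 ⊆ 000-0 [E]
  m2 ⊆ --010,000-0
  m10 ⊆ --010 [E]
  m18 ⊆ --010,10-10
  m20 ⊆ 101-0,1010-
  m21 ⊆ 1-101,1010-
  m22 ⊆ 10-10,101-0
  m26 ⊆ --010 [E]
E = {--010, 000-0}
Petrick residual → 1-101, 101-0
Cover = c'de' + a'b'c'e' + acd'e + ab'ce'  |cover|=4

4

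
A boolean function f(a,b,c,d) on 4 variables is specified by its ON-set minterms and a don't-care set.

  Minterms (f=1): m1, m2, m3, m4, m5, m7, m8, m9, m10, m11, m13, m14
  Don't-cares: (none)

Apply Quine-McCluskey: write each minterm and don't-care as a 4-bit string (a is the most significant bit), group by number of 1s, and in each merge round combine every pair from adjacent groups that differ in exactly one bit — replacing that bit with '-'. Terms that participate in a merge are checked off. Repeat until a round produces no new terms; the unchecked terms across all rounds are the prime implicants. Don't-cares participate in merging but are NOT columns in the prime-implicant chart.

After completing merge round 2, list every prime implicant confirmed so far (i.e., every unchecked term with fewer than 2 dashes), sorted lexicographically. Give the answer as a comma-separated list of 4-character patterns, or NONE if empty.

[col 0] 0001*, 0010*, 0011*, 0100*, 0101*, 0111*, 1000*, 1001*, 1010*, 1011*, 1101*, 1110*
[col 1] -001*, -010*, -011*, -101*, 0-01*, 0-11*, 00-1*, 001-*, 01-1*, 010-, 1-01*, 1-10, 10-0*, 10-1*, 100-*, 101-*
[col 2] --01, -0-1, -01-, 0--1, 10--
Prime implicants: --01, -0-1, -01-, 0--1, 010-, 1-10, 10--

010-, 1-10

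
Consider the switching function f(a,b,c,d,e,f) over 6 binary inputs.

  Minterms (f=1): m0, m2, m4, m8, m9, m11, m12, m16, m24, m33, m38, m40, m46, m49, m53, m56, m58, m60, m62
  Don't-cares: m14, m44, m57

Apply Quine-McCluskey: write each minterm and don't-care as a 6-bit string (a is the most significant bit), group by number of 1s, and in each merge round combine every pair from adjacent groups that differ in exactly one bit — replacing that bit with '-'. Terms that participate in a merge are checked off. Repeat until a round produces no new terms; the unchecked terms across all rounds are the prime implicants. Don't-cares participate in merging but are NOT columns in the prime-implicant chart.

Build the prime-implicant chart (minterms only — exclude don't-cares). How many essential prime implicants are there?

size-2^0 implicants → 000000(✓)  000010(✓)  000100(✓)  001000(✓)  001001(✓)  001011(✓)  001100(✓)  001110(✓)  010000(✓)  011000(✓)  100001(✓)  100110(✓)  101000(✓)  101100(✓)  101110(✓)  110001(✓)  110101(✓)  111000(✓)  111001(✓)  111010(✓)  111100(✓)  111110(✓)
size-2^1 implicants → -01000(✓)  -01100(✓)  -01110(✓)  -11000(✓)  0-0000(✓)  0-1000(✓)  00-000(✓)  00-100(✓)  000-00(✓)  0000-0  001-00(✓)  0010-1  00100-  0011-0(✓)  01-000(✓)  1-0001  1-1000(✓)  1-1100(✓)  1-1110(✓)  10-110  101-00(✓)  1011-0(✓)  11-001  110-01  111-00(✓)  111-10(✓)  1110-0(✓)  11100-  1111-0(✓)
size-2^2 implicants → --1000  -01-00  -011-0  0--000  00--00  1-1-00  1-11-0  111--0
Unchecked terms (primes): --1000, -01-00, -011-0, 0--000, 00--00, 0000-0, 0010-1, 00100-, 1-0001, 1-1-00, 1-11-0, 10-110, 11-001, 110-01, 111--0, 11100-
Minterm coverage:
  m0 ⊆ 0--000,00--00,0000-0
  m2 ⊆ 0000-0 [E]
  m4 ⊆ 00--00 [E]
  m8 ⊆ --1000,-01-00,0--000,00--00,00100-
  m9 ⊆ 0010-1,00100-
  m11 ⊆ 0010-1 [E]
  m12 ⊆ -01-00,-011-0,00--00
  m16 ⊆ 0--000 [E]
  m24 ⊆ --1000,0--000
  m33 ⊆ 1-0001 [E]
  m38 ⊆ 10-110 [E]
  m40 ⊆ --1000,-01-00,1-1-00
  m46 ⊆ -011-0,1-11-0,10-110
  m49 ⊆ 1-0001,11-001,110-01
  m53 ⊆ 110-01 [E]
  m56 ⊆ --1000,1-1-00,111--0,11100-
  m58 ⊆ 111--0 [E]
  m60 ⊆ 1-1-00,1-11-0,111--0
  m62 ⊆ 1-11-0,111--0
E = {0--000, 00--00, 0000-0, 0010-1, 1-0001, 10-110, 110-01, 111--0}

8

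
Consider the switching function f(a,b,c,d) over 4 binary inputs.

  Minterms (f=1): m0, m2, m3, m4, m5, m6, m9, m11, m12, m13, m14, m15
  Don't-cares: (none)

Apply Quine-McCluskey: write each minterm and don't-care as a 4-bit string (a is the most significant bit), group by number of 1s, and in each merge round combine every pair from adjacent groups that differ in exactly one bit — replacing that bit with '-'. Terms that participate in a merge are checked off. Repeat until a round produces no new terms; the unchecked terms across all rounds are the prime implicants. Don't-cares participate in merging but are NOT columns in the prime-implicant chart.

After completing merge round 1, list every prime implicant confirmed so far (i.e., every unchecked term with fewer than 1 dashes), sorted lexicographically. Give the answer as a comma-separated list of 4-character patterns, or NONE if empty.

NONE

[col 0] 0000*, 0010*, 0011*, 0100*, 0101*, 0110*, 1001*, 1011*, 1100*, 1101*, 1110*, 1111*
[col 1] -011, -100*, -101*, -110*, 0-00*, 0-10*, 00-0*, 001-, 01-0*, 010-*, 1-01*, 1-11*, 10-1*, 11-0*, 11-1*, 110-*, 111-*
[col 2] -1-0, -10-, 0--0, 1--1, 11--
Prime implicants: -011, -1-0, -10-, 0--0, 001-, 1--1, 11--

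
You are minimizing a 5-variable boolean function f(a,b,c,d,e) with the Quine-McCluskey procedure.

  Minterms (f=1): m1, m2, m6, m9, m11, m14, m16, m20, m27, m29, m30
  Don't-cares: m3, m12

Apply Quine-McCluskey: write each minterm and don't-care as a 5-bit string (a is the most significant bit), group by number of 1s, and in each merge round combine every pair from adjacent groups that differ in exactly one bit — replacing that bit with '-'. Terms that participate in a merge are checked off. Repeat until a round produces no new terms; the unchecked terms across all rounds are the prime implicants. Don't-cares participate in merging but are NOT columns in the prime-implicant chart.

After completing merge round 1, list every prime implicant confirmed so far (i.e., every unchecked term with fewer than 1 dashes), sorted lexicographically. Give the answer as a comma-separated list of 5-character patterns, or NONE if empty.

11101

size-2^0 implicants → 00001(✓)  00010(✓)  00011(✓)  00110(✓)  01001(✓)  01011(✓)  01100(✓)  01110(✓)  10000(✓)  10100(✓)  11011(✓)  11101  11110(✓)
size-2^1 implicants → -1011  -1110  0-001(✓)  0-011(✓)  0-110  00-10  000-1(✓)  0001-  010-1(✓)  011-0  10-00
size-2^2 implicants → 0-0-1
Unchecked terms (primes): -1011, -1110, 0-0-1, 0-110, 00-10, 0001-, 011-0, 10-00, 11101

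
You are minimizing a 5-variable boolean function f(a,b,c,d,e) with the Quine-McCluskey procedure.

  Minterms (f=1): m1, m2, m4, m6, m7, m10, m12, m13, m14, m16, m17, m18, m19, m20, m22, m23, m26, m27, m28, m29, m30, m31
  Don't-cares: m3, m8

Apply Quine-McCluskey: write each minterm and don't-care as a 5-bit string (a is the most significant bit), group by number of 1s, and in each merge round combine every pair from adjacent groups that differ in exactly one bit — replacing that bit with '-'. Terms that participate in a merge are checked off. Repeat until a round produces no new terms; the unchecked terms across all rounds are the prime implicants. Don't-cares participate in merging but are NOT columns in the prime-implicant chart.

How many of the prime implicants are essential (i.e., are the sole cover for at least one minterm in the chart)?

[col 0] 00001*, 00010*, 00011*, 00100*, 00110*, 00111*, 01000*, 01010*, 01100*, 01101*, 01110*, 10000*, 10001*, 10010*, 10011*, 10100*, 10110*, 10111*, 11010*, 11011*, 11100*, 11101*, 11110*, 11111*
[col 1] -0001*, -0010*, -0011*, -0100*, -0110*, -0111*, -1010*, -1100*, -1101*, -1110*, 0-010*, 0-100*, 0-110*, 00-10*, 00-11*, 000-1*, 0001-*, 001-0*, 0011-*, 01-00*, 01-10*, 010-0*, 011-0*, 0110-*, 1-010*, 1-011*, 1-100*, 1-110*, 1-111*, 10-00*, 10-10*, 10-11*, 100-0*, 100-1*, 1000-*, 1001-*, 101-0*, 1011-*, 11-10*, 11-11*, 1101-*, 111-0*, 111-1*, 1110-*, 1111-*
[col 2] --010*, --100*, --110*, -0-10*, -0-11*, -00-1, -001-*, -01-0*, -011-*, -1-10*, -11-0*, -110-, 0--10*, 0-1-0*, 00-1-*, 01--0, 1--10*, 1--11*, 1-01-*, 1-1-0*, 1-11-*, 10--0, 10-1-*, 100--, 11-1-*, 111--
[col 3] ---10, --1-0, -0-1-, 1--1-
Prime implicants: ---10, --1-0, -0-1-, -00-1, -110-, 01--0, 1--1-, 10--0, 100--, 111--
PI chart (minterm → PIs covering it):
  1 | -00-1  (sole → essential)
  2 | ---10,-0-1-
  4 | --1-0  (sole → essential)
  6 | ---10,--1-0,-0-1-
  7 | -0-1-  (sole → essential)
  10 | ---10,01--0
  12 | --1-0,-110-,01--0
  13 | -110-  (sole → essential)
  14 | ---10,--1-0,01--0
  16 | 10--0,100--
  17 | -00-1,100--
  18 | ---10,-0-1-,1--1-,10--0,100--
  19 | -0-1-,-00-1,1--1-,100--
  20 | --1-0,10--0
  22 | ---10,--1-0,-0-1-,1--1-,10--0
  23 | -0-1-,1--1-
  26 | ---10,1--1-
  27 | 1--1-  (sole → essential)
  28 | --1-0,-110-,111--
  29 | -110-,111--
  30 | ---10,--1-0,1--1-,111--
  31 | 1--1-,111--
Essential prime implicants: --1-0, -0-1-, -00-1, -110-, 1--1-

5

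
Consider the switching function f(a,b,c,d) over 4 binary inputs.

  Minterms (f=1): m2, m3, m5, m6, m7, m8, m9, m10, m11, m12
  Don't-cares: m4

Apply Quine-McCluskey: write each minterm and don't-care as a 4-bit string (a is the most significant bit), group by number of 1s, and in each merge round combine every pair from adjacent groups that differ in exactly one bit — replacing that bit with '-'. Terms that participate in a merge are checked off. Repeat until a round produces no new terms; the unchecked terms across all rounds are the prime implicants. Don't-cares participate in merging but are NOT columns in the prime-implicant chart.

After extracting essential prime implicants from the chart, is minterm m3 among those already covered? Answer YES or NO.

Round 0: 0010✓ 0011✓ 0100✓ 0101✓ 0110✓ 0111✓ 1000✓ 1001✓ 1010✓ 1011✓ 1100✓
Round 1: -010✓ -011✓ -100 0-10✓ 0-11✓ 001-✓ 01-0✓ 01-1✓ 010-✓ 011-✓ 1-00 10-0✓ 10-1✓ 100-✓ 101-✓
Round 2: -01- 0-1- 01-- 10--
PIs = {-01-, -100, 0-1-, 01--, 1-00, 10--}
Coverage chart:
  m2: -01-,0-1-
  m3: -01-,0-1-
  m5: 01-- ←essential
  m6: 0-1-,01--
  m7: 0-1-,01--
  m8: 1-00,10--
  m9: 10-- ←essential
  m10: -01-,10--
  m11: -01-,10--
  m12: -100,1-00
Essential: 01--, 10--

NO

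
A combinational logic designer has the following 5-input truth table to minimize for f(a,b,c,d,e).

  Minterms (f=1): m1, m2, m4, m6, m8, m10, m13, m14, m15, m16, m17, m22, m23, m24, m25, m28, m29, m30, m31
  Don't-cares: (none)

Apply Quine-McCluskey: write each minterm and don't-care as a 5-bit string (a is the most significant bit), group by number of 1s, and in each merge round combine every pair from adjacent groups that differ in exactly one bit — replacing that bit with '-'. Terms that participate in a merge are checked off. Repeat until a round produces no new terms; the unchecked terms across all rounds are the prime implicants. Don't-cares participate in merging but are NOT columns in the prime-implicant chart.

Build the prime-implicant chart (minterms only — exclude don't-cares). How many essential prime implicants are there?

[col 0] 00001*, 00010*, 00100*, 00110*, 01000*, 01010*, 01101*, 01110*, 01111*, 10000*, 10001*, 10110*, 10111*, 11000*, 11001*, 11100*, 11101*, 11110*, 11111*
[col 1] -0001, -0110*, -1000, -1101*, -1110*, -1111*, 0-010*, 0-110*, 00-10*, 001-0, 01-10*, 010-0, 011-1*, 0111-*, 1-000*, 1-001*, 1-110*, 1-111*, 1000-*, 1011-*, 11-00*, 11-01*, 1100-*, 111-0*, 111-1*, 1110-*, 1111-*
[col 2] --110, -11-1, -111-, 0--10, 1-00-, 1-11-, 11-0-, 111--
Prime implicants: --110, -0001, -1000, -11-1, -111-, 0--10, 001-0, 010-0, 1-00-, 1-11-, 11-0-, 111--
PI chart (minterm → PIs covering it):
  1 | -0001  (sole → essential)
  2 | 0--10  (sole → essential)
  4 | 001-0  (sole → essential)
  6 | --110,0--10,001-0
  8 | -1000,010-0
  10 | 0--10,010-0
  13 | -11-1  (sole → essential)
  14 | --110,-111-,0--10
  15 | -11-1,-111-
  16 | 1-00-  (sole → essential)
  17 | -0001,1-00-
  22 | --110,1-11-
  23 | 1-11-  (sole → essential)
  24 | -1000,1-00-,11-0-
  25 | 1-00-,11-0-
  28 | 11-0-,111--
  29 | -11-1,11-0-,111--
  30 | --110,-111-,1-11-,111--
  31 | -11-1,-111-,1-11-,111--
Essential prime implicants: -0001, -11-1, 0--10, 001-0, 1-00-, 1-11-

6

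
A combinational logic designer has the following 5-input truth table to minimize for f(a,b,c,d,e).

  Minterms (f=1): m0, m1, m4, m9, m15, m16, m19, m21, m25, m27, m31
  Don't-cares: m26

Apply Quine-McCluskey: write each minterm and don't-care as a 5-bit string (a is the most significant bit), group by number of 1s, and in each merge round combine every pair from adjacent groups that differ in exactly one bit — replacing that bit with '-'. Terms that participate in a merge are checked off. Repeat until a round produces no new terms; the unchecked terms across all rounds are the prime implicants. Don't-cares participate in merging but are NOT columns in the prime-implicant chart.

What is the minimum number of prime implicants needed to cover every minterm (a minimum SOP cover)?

[col 0] 00000*, 00001*, 00100*, 01001*, 01111*, 10000*, 10011*, 10101, 11001*, 11010*, 11011*, 11111*
[col 1] -0000, -1001, -1111, 0-001, 00-00, 0000-, 1-011, 11-11, 110-1, 1101-
Prime implicants: -0000, -1001, -1111, 0-001, 00-00, 0000-, 1-011, 10101, 11-11, 110-1, 1101-
PI chart (minterm → PIs covering it):
  0 | -0000,00-00,0000-
  1 | 0-001,0000-
  4 | 00-00  (sole → essential)
  9 | -1001,0-001
  15 | -1111  (sole → essential)
  16 | -0000  (sole → essential)
  19 | 1-011  (sole → essential)
  21 | 10101  (sole → essential)
  25 | -1001,110-1
  27 | 1-011,11-11,110-1,1101-
  31 | -1111,11-11
Essential prime implicants: -0000, -1111, 00-00, 1-011, 10101
Petrick residual → -1001, 0-001
Minimum SOP uses 7 PIs: b'c'd'e' + bc'd'e + bcde + a'c'd'e + a'b'd'e' + ac'de + ab'cd'e

7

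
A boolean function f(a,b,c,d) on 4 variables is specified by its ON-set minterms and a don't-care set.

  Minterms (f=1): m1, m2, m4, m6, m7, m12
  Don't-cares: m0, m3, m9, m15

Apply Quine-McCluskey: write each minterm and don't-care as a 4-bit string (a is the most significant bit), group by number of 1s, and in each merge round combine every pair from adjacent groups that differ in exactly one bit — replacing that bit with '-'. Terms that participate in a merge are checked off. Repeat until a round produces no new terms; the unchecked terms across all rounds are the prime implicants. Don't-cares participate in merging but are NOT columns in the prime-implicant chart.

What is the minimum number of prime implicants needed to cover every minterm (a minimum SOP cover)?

Round 0: 0000✓ 0001✓ 0010✓ 0011✓ 0100✓ 0110✓ 0111✓ 1001✓ 1100✓ 1111✓
Round 1: -001 -100 -111 0-00✓ 0-10✓ 0-11✓ 00-0✓ 00-1✓ 000-✓ 001-✓ 01-0✓ 011-✓
Round 2: 0--0 0-1- 00--
PIs = {-001, -100, -111, 0--0, 0-1-, 00--}
Coverage chart:
  m1: -001,00--
  m2: 0--0,0-1-,00--
  m4: -100,0--0
  m6: 0--0,0-1-
  m7: -111,0-1-
  m12: -100 ←essential
Essential: -100
Petrick residual → -001, 0-1-
Min cover (3 terms): b'c'd + bc'd' + a'c

3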